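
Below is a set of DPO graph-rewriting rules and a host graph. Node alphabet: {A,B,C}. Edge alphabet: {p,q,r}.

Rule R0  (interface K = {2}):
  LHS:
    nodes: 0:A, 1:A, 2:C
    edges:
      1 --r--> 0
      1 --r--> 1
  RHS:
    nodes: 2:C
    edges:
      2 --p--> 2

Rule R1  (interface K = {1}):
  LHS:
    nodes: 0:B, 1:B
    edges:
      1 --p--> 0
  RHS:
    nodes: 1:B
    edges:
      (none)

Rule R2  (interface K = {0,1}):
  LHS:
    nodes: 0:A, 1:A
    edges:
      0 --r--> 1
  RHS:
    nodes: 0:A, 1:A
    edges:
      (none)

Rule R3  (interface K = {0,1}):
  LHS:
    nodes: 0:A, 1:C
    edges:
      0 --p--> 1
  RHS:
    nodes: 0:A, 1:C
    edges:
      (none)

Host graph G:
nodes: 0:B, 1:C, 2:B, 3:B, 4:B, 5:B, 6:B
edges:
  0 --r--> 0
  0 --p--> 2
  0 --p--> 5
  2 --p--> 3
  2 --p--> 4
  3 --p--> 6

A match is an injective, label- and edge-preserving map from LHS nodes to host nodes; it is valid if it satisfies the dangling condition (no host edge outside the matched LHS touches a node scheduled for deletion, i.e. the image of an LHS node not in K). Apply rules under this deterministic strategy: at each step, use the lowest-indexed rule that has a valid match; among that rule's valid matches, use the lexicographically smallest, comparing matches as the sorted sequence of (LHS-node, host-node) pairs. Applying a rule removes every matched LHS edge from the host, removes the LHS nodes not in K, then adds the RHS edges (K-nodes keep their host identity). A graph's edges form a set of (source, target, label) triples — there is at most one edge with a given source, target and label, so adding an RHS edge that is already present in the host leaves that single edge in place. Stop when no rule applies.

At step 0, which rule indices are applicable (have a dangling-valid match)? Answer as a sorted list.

R0: no valid match — LHS pattern not found
R1: 3 valid matches — {0↦4, 1↦2}, {0↦5, 1↦0}, {0↦6, 1↦3}
R2: no valid match — LHS pattern not found
R3: no valid match — LHS pattern not found

Answer: [R1]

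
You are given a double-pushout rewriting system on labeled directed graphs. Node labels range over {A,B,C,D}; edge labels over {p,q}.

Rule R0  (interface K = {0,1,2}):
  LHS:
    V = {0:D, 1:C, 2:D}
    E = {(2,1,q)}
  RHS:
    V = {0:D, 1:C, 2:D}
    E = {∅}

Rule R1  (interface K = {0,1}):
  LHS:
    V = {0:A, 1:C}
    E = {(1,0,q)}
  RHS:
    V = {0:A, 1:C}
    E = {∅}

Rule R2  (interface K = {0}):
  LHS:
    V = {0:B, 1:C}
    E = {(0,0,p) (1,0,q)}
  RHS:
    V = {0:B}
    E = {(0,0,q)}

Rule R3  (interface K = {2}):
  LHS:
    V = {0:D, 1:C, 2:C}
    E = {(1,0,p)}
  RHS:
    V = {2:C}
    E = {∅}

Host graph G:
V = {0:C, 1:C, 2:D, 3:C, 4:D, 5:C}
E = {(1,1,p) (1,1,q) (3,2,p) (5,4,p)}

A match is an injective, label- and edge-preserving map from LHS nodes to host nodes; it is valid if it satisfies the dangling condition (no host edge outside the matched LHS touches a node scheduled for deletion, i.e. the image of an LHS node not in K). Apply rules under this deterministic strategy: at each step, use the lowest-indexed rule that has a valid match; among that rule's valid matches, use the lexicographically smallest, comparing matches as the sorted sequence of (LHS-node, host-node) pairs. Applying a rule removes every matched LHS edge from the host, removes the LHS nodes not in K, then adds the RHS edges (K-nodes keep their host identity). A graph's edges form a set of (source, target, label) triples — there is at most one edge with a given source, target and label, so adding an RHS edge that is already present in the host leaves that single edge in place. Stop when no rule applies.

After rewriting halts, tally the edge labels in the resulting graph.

Answer: p:1 q:1

Rewrite trace:
initial: |V|=6 |E|=4  E = 1-p->1 1-q->1 3-p->2 5-p->4
step 1: apply R3 at {0↦2, 1↦3, 2↦0}  → |V|=4 |E|=3  E = 1-p->1 1-q->1 5-p->4
step 2: apply R3 at {0↦4, 1↦5, 2↦0}  → |V|=2 |E|=2  E = 1-p->1 1-q->1
halt: no rule applies after step 2
NF edges: [(1, 1, 'p'), (1, 1, 'q')]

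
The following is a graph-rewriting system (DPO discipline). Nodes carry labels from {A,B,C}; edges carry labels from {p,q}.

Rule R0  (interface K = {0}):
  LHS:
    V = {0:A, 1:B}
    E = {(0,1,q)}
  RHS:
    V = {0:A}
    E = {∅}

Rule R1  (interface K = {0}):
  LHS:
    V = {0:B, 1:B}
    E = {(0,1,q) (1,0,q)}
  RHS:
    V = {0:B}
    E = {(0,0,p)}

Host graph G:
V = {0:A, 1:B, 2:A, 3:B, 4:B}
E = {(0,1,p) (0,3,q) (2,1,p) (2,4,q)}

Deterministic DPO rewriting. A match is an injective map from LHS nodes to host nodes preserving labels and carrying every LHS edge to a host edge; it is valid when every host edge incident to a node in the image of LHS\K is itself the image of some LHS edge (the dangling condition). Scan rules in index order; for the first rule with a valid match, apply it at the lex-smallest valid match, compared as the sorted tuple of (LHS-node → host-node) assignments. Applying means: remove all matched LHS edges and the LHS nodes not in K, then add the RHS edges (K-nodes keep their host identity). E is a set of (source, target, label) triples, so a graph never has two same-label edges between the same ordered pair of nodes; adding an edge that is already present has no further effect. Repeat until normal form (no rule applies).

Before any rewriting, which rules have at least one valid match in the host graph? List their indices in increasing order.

R0: 2 valid matches — {0↦0, 1↦3}, {0↦2, 1↦4}
R1: no valid match — LHS pattern not found

Answer: [R0]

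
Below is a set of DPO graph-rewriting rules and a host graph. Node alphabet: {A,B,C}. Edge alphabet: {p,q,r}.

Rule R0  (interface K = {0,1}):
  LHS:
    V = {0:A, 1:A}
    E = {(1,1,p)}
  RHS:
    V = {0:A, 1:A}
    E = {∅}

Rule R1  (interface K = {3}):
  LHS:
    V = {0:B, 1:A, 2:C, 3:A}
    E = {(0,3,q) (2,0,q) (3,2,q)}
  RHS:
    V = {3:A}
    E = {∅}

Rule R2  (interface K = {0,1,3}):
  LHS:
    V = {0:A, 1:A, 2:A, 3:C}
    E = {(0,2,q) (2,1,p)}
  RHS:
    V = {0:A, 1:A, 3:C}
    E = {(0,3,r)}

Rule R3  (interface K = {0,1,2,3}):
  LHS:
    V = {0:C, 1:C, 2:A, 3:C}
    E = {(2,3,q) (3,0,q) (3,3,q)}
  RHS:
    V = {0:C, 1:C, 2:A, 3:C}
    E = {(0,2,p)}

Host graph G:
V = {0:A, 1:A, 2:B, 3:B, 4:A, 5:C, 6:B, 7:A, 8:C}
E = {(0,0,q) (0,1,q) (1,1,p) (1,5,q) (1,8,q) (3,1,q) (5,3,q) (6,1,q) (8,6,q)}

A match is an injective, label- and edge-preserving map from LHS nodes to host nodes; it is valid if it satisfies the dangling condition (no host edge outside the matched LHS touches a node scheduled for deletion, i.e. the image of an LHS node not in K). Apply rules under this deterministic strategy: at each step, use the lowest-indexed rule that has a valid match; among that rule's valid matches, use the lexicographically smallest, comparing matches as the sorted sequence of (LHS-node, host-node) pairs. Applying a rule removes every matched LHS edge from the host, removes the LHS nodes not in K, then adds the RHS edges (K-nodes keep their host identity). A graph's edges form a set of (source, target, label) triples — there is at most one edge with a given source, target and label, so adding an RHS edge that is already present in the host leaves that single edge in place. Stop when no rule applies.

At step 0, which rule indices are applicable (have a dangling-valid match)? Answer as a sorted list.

R0: 3 valid matches — {0↦0, 1↦1}, {0↦4, 1↦1}, {0↦7, 1↦1}
R1: 4 valid matches — {0↦3, 1↦4, 2↦5, 3↦1}, {0↦3, 1↦7, 2↦5, 3↦1}, {0↦6, 1↦4, 2↦8, 3↦1} (+1 more)
R2: no valid match — LHS pattern not found
R3: no valid match — LHS pattern not found

Answer: [R0,R1]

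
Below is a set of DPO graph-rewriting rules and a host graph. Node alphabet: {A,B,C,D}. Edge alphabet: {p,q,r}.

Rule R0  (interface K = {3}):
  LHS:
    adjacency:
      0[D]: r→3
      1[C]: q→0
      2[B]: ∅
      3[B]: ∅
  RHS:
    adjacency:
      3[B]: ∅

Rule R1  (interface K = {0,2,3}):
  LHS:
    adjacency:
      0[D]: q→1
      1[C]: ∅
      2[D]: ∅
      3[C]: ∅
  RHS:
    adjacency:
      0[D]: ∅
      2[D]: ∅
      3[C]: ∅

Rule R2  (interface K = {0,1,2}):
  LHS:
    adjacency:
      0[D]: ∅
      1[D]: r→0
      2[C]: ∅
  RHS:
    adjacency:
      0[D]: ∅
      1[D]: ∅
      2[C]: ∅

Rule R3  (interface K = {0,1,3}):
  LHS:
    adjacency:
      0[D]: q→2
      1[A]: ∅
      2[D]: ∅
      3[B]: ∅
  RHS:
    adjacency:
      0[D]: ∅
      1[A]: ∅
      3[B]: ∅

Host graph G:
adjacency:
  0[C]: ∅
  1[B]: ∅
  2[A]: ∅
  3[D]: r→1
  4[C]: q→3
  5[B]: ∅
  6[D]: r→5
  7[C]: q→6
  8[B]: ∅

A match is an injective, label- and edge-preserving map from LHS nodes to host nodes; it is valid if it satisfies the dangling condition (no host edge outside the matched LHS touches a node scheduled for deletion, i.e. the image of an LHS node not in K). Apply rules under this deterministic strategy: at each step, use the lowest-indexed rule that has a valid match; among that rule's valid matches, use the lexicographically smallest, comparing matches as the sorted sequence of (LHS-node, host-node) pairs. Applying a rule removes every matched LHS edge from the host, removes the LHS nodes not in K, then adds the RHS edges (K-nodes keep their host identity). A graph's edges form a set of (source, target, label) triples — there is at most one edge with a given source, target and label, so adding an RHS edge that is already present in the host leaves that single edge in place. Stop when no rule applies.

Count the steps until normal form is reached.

initial: |V|=9 |E|=4  E = 3-r->1 4-q->3 6-r->5 7-q->6
step 1: apply R0 at {0↦3, 1↦4, 2↦8, 3↦1}  → |V|=6 |E|=2  E = 6-r->5 7-q->6
step 2: apply R0 at {0↦6, 1↦7, 2↦1, 3↦5}  → |V|=3 |E|=0  E = ∅
halt: no rule applies after step 2

Answer: 2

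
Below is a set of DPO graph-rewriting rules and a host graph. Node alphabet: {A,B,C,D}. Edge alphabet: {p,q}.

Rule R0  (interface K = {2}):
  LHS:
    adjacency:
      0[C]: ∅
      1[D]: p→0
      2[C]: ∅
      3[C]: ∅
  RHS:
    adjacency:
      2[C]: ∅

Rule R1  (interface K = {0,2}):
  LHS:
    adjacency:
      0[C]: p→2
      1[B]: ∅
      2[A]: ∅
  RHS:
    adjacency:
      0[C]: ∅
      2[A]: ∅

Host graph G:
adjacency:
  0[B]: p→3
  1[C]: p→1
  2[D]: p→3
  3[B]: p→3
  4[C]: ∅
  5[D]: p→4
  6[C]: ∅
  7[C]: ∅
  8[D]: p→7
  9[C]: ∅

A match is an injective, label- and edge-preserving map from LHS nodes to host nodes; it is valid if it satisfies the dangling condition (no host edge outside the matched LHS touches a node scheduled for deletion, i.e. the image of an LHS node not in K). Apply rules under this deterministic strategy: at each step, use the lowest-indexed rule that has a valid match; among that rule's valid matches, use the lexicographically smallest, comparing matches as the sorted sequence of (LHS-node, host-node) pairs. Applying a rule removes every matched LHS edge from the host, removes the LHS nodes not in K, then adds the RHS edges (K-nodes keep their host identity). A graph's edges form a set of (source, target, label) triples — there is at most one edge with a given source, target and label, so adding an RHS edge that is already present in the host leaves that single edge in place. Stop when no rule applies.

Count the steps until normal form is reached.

[0] host  ⇒  10 nodes, 6 edges  {0-p->3 1-p->1 2-p->3 3-p->3 5-p->4 8-p->7}
[1] R0 @ {0↦4, 1↦5, 2↦1, 3↦6}  ⇒  7 nodes, 5 edges  {0-p->3 1-p->1 2-p->3 3-p->3 8-p->7}
[2] R0 @ {0↦7, 1↦8, 2↦1, 3↦9}  ⇒  4 nodes, 4 edges  {0-p->3 1-p->1 2-p->3 3-p->3}
normal form: no rule applies after step 2

Answer: 2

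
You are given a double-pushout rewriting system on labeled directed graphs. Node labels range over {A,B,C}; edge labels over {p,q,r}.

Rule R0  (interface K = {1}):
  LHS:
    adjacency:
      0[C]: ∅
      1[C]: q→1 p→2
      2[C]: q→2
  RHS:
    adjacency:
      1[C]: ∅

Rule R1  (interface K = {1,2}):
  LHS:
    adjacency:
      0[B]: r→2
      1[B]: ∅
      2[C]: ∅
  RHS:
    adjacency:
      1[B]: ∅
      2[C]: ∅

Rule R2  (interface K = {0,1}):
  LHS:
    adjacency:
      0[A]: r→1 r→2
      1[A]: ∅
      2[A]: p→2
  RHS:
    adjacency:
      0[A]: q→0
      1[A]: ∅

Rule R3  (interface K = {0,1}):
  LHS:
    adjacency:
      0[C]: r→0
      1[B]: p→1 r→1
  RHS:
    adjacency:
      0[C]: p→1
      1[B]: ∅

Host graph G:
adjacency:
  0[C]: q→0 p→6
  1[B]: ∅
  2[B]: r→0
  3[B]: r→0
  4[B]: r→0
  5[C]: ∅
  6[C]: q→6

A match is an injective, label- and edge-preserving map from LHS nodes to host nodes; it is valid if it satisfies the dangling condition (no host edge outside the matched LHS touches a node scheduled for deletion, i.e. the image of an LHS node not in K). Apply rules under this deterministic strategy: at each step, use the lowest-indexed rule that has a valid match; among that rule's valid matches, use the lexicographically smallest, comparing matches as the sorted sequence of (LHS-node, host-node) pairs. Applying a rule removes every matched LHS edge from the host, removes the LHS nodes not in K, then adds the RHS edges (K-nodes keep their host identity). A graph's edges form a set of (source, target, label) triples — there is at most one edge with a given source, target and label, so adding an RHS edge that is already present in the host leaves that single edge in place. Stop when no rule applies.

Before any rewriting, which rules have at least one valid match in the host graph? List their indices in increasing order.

R0: 1 valid match — {0↦5, 1↦0, 2↦6}
R1: 9 valid matches — {0↦2, 1↦1, 2↦0}, {0↦2, 1↦3, 2↦0}, {0↦2, 1↦4, 2↦0} (+6 more)
R2: no valid match — LHS pattern not found
R3: no valid match — LHS pattern not found

Answer: [R0,R1]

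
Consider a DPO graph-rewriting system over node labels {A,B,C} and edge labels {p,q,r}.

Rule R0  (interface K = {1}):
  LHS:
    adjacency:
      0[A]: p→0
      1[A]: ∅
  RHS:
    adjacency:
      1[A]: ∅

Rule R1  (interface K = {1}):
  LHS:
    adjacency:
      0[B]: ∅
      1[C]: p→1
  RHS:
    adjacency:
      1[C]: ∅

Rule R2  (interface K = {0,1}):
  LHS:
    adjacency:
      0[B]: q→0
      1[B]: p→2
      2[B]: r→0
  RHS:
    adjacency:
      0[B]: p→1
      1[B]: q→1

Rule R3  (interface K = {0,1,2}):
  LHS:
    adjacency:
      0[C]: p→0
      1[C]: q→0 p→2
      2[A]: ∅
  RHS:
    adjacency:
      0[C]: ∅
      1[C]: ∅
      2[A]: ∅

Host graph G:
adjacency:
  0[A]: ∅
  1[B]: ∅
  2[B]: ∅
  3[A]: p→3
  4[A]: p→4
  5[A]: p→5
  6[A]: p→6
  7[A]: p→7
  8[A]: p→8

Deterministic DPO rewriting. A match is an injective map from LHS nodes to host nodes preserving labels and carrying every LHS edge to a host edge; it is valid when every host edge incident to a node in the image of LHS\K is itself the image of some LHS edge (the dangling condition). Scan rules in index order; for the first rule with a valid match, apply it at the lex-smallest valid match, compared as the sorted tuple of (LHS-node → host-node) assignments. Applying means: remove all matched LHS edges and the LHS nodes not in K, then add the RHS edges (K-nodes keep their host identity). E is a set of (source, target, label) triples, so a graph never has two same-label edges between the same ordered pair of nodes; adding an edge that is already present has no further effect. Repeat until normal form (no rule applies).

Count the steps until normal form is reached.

initial: |V|=9 |E|=6  E = 3-p->3 4-p->4 5-p->5 6-p->6 7-p->7 8-p->8
step 1: apply R0 at {0↦3, 1↦0}  → |V|=8 |E|=5  E = 4-p->4 5-p->5 6-p->6 7-p->7 8-p->8
step 2: apply R0 at {0↦4, 1↦0}  → |V|=7 |E|=4  E = 5-p->5 6-p->6 7-p->7 8-p->8
step 3: apply R0 at {0↦5, 1↦0}  → |V|=6 |E|=3  E = 6-p->6 7-p->7 8-p->8
step 4: apply R0 at {0↦6, 1↦0}  → |V|=5 |E|=2  E = 7-p->7 8-p->8
step 5: apply R0 at {0↦7, 1↦0}  → |V|=4 |E|=1  E = 8-p->8
step 6: apply R0 at {0↦8, 1↦0}  → |V|=3 |E|=0  E = ∅
normal form: no rule applies after step 6

Answer: 6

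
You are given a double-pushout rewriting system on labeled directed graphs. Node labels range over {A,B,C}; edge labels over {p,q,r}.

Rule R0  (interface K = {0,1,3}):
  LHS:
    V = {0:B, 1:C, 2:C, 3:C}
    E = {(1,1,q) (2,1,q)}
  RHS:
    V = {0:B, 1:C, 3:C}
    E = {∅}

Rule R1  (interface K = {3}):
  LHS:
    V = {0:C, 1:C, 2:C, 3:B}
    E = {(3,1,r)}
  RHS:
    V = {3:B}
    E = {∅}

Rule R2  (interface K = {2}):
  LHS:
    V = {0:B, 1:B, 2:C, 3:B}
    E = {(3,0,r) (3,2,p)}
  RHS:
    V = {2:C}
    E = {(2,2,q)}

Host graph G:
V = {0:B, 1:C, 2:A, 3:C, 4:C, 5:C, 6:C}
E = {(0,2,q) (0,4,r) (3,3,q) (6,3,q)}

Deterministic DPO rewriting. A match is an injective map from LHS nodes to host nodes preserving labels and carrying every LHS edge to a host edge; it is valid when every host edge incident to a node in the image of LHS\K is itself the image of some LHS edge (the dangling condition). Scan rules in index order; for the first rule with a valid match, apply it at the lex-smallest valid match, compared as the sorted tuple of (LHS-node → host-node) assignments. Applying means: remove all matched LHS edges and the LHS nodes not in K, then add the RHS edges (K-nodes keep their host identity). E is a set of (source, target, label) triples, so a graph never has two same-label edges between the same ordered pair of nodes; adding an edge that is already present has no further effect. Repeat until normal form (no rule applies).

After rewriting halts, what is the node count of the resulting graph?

[0] host  ⇒  7 nodes, 4 edges  {0-q->2 0-r->4 3-q->3 6-q->3}
[1] R0 @ {0↦0, 1↦3, 2↦6, 3↦1}  ⇒  6 nodes, 2 edges  {0-q->2 0-r->4}
[2] R1 @ {0↦1, 1↦4, 2↦3, 3↦0}  ⇒  3 nodes, 1 edges  {0-q->2}
halt: no rule applies after step 2
NF nodes: {0:B, 2:A, 5:C}

Answer: 3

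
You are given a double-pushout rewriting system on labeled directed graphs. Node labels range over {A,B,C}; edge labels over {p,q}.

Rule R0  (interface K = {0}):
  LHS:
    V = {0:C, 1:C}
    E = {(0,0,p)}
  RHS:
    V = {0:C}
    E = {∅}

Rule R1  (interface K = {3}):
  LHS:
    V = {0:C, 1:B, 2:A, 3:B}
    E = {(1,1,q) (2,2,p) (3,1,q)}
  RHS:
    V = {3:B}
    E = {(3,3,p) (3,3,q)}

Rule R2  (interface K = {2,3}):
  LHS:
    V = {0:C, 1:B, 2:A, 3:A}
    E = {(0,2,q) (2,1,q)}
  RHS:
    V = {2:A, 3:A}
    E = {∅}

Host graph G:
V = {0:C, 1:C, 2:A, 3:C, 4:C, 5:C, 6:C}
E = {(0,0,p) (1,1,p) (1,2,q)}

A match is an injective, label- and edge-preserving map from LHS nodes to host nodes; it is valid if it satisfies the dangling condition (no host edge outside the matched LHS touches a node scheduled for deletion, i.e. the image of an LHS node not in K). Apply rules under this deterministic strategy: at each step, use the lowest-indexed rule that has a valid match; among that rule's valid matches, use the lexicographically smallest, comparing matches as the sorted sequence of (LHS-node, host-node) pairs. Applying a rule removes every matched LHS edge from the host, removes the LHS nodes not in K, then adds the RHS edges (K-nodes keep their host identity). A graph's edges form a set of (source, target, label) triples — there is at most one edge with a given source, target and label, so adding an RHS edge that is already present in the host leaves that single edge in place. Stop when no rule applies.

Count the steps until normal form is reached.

[0] host  ⇒  7 nodes, 3 edges  {0-p->0 1-p->1 1-q->2}
[1] R0 @ {0↦0, 1↦3}  ⇒  6 nodes, 2 edges  {1-p->1 1-q->2}
[2] R0 @ {0↦1, 1↦0}  ⇒  5 nodes, 1 edges  {1-q->2}
final graph: no rule applies after step 2

Answer: 2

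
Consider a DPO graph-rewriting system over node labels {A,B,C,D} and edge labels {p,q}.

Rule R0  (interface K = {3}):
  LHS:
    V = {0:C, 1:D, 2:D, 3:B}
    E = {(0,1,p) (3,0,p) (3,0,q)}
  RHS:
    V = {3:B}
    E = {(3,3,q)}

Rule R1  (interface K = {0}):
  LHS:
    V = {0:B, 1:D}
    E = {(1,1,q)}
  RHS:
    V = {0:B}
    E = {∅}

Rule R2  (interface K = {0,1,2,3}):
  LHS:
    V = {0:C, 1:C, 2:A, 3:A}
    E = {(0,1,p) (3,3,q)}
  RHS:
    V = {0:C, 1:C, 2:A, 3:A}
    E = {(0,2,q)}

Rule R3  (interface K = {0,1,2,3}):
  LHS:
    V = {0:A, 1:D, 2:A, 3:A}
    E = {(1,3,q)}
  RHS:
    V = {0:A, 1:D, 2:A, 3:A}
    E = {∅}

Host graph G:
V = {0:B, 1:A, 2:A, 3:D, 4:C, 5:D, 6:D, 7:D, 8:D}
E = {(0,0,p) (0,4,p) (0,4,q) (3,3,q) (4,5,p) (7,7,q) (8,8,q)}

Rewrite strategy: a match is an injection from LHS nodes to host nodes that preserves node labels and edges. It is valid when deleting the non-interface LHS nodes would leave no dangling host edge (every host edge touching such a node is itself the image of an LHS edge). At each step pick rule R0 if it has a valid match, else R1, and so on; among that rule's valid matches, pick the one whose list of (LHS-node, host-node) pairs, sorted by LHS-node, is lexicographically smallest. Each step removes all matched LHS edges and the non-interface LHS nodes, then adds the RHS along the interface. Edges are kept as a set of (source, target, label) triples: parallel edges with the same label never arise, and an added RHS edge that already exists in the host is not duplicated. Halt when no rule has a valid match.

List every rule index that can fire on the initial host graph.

Answer: [R0,R1]

Rewrite trace:
R0: 1 valid match — {0↦4, 1↦5, 2↦6, 3↦0}
R1: 3 valid matches — {0↦0, 1↦3}, {0↦0, 1↦7}, {0↦0, 1↦8}
R2: no valid match — LHS pattern not found
R3: no valid match — LHS pattern not found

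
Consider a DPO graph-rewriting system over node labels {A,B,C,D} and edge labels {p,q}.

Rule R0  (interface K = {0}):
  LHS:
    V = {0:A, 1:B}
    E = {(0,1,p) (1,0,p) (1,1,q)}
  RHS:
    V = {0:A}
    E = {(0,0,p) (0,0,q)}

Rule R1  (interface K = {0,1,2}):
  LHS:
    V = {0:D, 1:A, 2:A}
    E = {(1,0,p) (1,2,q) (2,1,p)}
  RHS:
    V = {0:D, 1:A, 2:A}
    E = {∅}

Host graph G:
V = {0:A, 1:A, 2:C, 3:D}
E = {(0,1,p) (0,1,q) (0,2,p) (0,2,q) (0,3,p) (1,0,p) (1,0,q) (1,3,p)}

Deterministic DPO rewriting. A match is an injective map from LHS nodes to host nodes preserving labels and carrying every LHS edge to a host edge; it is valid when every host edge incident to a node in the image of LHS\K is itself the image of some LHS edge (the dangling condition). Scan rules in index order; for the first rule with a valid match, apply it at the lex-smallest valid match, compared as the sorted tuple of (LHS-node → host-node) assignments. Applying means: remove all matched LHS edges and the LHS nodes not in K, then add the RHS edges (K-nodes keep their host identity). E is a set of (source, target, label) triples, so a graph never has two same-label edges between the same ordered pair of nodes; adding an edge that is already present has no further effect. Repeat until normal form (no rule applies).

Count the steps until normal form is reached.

Answer: 2

Steps:
start.  V:4 E:8  edges: 0-p->1 0-q->1 0-p->2 0-q->2 0-p->3 1-p->0 1-q->0 1-p->3
1. fire R1 via {0↦3, 1↦0, 2↦1}  →  V:4 E:5  edges: 0-p->1 0-p->2 0-q->2 1-q->0 1-p->3
2. fire R1 via {0↦3, 1↦1, 2↦0}  →  V:4 E:2  edges: 0-p->2 0-q->2
final graph: no rule applies after step 2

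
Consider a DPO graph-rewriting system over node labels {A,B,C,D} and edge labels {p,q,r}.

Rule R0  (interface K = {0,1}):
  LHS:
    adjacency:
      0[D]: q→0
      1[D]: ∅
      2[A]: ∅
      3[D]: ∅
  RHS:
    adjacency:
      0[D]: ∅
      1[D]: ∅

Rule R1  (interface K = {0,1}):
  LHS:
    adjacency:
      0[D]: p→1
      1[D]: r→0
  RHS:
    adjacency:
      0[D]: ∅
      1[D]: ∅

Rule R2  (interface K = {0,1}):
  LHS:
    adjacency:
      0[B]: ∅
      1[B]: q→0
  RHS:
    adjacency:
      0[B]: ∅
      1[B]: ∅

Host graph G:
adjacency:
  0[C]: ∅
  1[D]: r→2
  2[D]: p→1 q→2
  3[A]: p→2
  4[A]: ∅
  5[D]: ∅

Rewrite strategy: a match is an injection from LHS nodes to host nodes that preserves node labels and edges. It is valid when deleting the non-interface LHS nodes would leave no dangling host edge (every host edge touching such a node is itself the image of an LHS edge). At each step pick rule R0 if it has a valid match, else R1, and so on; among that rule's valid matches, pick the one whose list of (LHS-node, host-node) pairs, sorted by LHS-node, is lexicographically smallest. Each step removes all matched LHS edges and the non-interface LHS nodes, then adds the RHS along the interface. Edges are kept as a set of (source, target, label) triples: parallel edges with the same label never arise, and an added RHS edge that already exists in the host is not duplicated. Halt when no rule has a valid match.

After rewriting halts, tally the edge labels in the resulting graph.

initial: |V|=6 |E|=4  E = 1-r->2 2-p->1 2-q->2 3-p->2
step 1: apply R0 at {0↦2, 1↦1, 2↦4, 3↦5}  → |V|=4 |E|=3  E = 1-r->2 2-p->1 3-p->2
step 2: apply R1 at {0↦2, 1↦1}  → |V|=4 |E|=1  E = 3-p->2
final graph: no rule applies after step 2
NF edges: [(3, 2, 'p')]

Answer: p:1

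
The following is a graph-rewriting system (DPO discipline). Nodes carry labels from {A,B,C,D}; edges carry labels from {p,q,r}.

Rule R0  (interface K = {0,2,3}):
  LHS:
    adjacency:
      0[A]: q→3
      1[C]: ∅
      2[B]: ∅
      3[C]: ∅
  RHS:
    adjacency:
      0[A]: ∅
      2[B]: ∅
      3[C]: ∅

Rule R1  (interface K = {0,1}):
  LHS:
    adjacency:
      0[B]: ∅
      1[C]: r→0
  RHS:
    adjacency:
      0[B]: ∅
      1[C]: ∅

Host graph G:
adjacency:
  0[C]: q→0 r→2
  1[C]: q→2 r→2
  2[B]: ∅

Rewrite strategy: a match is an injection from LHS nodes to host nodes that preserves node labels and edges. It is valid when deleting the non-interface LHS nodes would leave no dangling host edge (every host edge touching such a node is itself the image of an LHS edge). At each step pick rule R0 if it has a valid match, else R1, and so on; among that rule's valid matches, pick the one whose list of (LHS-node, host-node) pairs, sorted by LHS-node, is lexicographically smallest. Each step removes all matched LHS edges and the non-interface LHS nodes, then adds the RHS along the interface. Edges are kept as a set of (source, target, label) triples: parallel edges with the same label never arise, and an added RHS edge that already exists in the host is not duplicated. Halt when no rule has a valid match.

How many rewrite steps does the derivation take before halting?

initial: |V|=3 |E|=4  E = 0-q->0 0-r->2 1-q->2 1-r->2
step 1: apply R1 at {0↦2, 1↦0}  → |V|=3 |E|=3  E = 0-q->0 1-q->2 1-r->2
step 2: apply R1 at {0↦2, 1↦1}  → |V|=3 |E|=2  E = 0-q->0 1-q->2
normal form: no rule applies after step 2

Answer: 2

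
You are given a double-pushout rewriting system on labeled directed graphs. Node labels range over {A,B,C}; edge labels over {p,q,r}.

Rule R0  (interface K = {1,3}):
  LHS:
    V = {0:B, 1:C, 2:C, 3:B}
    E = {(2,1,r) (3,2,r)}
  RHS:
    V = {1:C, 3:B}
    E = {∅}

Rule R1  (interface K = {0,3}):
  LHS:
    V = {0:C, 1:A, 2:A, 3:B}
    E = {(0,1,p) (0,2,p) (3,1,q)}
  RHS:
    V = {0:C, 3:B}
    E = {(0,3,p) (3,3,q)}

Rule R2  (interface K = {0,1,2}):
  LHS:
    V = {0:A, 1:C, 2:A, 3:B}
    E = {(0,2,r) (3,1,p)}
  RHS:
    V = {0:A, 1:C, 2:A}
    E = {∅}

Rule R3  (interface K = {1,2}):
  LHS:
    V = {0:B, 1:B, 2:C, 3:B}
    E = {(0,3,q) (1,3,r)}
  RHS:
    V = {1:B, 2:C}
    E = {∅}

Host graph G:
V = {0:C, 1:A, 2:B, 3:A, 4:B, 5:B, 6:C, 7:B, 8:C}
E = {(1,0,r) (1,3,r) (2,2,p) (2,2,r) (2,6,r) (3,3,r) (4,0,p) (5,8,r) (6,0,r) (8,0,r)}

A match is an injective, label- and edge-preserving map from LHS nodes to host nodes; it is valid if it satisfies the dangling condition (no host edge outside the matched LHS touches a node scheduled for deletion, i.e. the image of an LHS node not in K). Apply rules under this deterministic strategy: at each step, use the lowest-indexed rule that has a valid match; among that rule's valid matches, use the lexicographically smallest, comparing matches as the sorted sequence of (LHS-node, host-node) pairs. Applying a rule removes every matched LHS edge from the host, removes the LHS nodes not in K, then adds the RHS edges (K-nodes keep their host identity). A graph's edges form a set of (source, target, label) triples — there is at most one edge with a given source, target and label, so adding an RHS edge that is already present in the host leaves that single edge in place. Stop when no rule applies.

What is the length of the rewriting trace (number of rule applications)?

initial: |V|=9 |E|=10  E = 1-r->0 1-r->3 2-p->2 2-r->2 2-r->6 3-r->3 4-p->0 5-r->8 6-r->0 8-r->0
step 1: apply R0 at {0↦7, 1↦0, 2↦6, 3↦2}  → |V|=7 |E|=8  E = 1-r->0 1-r->3 2-p->2 2-r->2 3-r->3 4-p->0 5-r->8 8-r->0
step 2: apply R2 at {0↦1, 1↦0, 2↦3, 3↦4}  → |V|=6 |E|=6  E = 1-r->0 2-p->2 2-r->2 3-r->3 5-r->8 8-r->0
normal form: no rule applies after step 2

Answer: 2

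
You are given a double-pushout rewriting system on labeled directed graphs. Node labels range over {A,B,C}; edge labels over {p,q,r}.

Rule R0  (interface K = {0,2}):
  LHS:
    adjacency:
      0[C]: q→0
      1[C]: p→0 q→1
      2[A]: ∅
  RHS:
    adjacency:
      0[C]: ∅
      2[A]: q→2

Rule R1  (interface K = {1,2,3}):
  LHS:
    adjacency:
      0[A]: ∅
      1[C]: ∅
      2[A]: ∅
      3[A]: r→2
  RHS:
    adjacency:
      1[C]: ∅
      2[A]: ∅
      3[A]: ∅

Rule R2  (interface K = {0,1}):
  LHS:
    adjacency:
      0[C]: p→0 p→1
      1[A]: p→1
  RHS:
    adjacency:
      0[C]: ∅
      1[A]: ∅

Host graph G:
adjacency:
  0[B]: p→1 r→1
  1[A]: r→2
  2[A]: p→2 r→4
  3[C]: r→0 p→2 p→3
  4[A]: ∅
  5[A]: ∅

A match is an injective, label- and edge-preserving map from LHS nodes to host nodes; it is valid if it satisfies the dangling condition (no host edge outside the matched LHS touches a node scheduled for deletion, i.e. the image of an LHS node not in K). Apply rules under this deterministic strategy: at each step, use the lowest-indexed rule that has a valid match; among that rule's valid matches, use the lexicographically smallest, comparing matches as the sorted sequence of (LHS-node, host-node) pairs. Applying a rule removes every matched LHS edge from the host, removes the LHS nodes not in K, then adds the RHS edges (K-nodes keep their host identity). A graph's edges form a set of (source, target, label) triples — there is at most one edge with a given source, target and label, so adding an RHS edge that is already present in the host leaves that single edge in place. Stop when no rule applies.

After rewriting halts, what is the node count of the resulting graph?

start.  V:6 E:8  edges: 0-p->1 0-r->1 1-r->2 2-p->2 2-r->4 3-r->0 3-p->2 3-p->3
1. fire R1 via {0↦5, 1↦3, 2↦2, 3↦1}  →  V:5 E:7  edges: 0-p->1 0-r->1 2-p->2 2-r->4 3-r->0 3-p->2 3-p->3
2. fire R2 via {0↦3, 1↦2}  →  V:5 E:4  edges: 0-p->1 0-r->1 2-r->4 3-r->0
normal form: no rule applies after step 2
NF nodes: {0:B, 1:A, 2:A, 3:C, 4:A}

Answer: 5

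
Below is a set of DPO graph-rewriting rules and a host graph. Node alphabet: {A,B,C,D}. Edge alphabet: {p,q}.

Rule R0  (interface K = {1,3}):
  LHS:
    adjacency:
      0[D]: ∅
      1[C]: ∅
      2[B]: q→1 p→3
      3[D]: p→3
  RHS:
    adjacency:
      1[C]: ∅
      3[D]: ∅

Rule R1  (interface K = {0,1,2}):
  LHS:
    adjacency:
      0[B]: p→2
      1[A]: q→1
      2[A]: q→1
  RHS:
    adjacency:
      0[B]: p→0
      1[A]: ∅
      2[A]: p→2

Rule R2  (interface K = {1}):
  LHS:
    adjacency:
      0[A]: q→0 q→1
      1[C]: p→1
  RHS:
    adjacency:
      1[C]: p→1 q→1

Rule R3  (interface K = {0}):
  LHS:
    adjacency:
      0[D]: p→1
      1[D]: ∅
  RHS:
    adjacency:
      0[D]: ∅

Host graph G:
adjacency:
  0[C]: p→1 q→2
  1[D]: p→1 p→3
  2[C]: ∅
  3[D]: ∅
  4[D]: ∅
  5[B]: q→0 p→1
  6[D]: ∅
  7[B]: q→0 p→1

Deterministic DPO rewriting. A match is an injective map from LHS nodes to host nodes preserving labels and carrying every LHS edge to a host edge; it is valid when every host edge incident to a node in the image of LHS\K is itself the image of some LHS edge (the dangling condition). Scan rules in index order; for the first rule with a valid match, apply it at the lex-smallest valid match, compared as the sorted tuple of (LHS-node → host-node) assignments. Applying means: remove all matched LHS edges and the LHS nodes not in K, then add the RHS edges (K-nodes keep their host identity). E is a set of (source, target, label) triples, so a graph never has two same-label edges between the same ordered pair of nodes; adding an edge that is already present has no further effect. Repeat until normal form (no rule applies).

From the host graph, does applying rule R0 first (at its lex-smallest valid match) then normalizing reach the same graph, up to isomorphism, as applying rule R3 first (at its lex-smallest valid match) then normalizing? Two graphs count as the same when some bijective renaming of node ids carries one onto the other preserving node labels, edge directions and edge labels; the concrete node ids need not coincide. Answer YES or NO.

Answer: YES

Derivation:
branch R0-first: apply at {0↦4, 1↦0, 2↦5, 3↦1} → |E|=5, then 1 more step(s) → NF |V|=5 |E|=4 V={0:C, 1:D, 2:C, 6:D, 7:B} E=0-p->1 0-q->2 7-q->0 7-p->1
branch R3-first: apply at {0↦1, 1↦3} → |E|=7, then 1 more step(s) → NF |V|=5 |E|=4 V={0:C, 1:D, 2:C, 6:D, 7:B} E=0-p->1 0-q->2 7-q->0 7-p->1
graphs isomorphic (equal up to label-preserving node renaming)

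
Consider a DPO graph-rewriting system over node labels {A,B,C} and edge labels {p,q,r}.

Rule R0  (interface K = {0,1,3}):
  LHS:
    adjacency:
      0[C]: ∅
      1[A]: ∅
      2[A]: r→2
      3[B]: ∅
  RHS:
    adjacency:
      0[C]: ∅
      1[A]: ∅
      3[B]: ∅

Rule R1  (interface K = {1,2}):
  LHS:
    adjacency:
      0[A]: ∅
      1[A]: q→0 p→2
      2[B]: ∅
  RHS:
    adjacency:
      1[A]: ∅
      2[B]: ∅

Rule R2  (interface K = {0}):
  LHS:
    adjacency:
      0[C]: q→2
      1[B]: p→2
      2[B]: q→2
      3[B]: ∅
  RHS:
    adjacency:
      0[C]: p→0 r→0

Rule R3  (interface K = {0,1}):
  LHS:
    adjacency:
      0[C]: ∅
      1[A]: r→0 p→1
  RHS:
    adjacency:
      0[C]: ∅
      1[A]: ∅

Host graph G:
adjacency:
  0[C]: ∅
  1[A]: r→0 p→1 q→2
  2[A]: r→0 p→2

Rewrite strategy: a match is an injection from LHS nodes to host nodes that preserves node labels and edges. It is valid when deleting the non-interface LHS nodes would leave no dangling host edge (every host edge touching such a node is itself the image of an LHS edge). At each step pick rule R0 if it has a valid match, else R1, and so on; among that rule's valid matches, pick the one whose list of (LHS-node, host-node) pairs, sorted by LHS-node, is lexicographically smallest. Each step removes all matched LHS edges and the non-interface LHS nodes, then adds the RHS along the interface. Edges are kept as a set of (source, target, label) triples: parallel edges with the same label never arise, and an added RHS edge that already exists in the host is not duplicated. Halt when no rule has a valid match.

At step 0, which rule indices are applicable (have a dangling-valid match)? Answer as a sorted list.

R0: no valid match — LHS pattern not found
R1: no valid match — LHS pattern not found
R2: no valid match — LHS pattern not found
R3: 2 valid matches — {0↦0, 1↦1}, {0↦0, 1↦2}

Answer: [R3]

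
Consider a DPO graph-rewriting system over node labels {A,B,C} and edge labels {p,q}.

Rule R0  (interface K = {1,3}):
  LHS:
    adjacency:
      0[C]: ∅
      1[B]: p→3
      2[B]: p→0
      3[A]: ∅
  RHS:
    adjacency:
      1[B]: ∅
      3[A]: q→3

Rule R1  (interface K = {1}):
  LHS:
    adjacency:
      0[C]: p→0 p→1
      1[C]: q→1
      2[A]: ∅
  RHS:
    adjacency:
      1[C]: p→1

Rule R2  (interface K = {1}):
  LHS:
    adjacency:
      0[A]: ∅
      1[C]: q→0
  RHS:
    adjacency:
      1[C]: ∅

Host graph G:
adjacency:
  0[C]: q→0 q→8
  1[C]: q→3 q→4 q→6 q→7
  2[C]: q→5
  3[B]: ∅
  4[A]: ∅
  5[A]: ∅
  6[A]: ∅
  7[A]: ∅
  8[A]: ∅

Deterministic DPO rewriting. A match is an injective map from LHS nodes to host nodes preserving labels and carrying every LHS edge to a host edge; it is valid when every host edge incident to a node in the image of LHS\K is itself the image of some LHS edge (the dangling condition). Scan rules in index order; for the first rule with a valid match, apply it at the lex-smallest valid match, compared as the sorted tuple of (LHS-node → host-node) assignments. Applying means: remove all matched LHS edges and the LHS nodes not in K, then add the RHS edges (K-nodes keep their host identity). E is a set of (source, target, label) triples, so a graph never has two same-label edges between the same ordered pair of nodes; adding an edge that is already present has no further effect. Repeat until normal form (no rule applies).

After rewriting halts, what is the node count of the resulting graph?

[0] host  ⇒  9 nodes, 7 edges  {0-q->0 0-q->8 1-q->3 1-q->4 1-q->6 1-q->7 2-q->5}
[1] R2 @ {0↦4, 1↦1}  ⇒  8 nodes, 6 edges  {0-q->0 0-q->8 1-q->3 1-q->6 1-q->7 2-q->5}
[2] R2 @ {0↦5, 1↦2}  ⇒  7 nodes, 5 edges  {0-q->0 0-q->8 1-q->3 1-q->6 1-q->7}
[3] R2 @ {0↦6, 1↦1}  ⇒  6 nodes, 4 edges  {0-q->0 0-q->8 1-q->3 1-q->7}
[4] R2 @ {0↦7, 1↦1}  ⇒  5 nodes, 3 edges  {0-q->0 0-q->8 1-q->3}
[5] R2 @ {0↦8, 1↦0}  ⇒  4 nodes, 2 edges  {0-q->0 1-q->3}
halt: no rule applies after step 5
NF nodes: {0:C, 1:C, 2:C, 3:B}

Answer: 4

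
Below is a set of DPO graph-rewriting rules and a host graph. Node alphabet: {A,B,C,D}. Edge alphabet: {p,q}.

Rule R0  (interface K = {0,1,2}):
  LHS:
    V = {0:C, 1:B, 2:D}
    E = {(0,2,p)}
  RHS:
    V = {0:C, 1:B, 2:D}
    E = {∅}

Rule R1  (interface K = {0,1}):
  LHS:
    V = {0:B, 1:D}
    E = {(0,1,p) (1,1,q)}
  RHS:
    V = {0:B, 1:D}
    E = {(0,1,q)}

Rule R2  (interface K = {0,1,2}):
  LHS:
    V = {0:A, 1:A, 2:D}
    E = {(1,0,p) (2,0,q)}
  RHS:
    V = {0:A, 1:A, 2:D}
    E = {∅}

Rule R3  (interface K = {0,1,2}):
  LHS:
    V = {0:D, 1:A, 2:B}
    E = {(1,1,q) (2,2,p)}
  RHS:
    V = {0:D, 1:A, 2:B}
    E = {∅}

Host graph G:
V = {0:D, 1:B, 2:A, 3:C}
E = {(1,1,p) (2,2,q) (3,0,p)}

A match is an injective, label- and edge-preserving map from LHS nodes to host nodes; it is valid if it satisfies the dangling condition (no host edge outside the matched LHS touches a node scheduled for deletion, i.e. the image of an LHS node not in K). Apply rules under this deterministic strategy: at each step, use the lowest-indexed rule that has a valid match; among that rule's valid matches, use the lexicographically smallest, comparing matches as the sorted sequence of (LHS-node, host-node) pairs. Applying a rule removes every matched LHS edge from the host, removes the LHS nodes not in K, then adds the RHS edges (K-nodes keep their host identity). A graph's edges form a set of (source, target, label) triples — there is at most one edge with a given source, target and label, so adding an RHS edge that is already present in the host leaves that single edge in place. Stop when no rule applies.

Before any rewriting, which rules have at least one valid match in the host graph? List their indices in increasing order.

Answer: [R0,R3]

Rewrite trace:
R0: 1 valid match — {0↦3, 1↦1, 2↦0}
R1: no valid match — LHS pattern not found
R2: no valid match — LHS pattern not found
R3: 1 valid match — {0↦0, 1↦2, 2↦1}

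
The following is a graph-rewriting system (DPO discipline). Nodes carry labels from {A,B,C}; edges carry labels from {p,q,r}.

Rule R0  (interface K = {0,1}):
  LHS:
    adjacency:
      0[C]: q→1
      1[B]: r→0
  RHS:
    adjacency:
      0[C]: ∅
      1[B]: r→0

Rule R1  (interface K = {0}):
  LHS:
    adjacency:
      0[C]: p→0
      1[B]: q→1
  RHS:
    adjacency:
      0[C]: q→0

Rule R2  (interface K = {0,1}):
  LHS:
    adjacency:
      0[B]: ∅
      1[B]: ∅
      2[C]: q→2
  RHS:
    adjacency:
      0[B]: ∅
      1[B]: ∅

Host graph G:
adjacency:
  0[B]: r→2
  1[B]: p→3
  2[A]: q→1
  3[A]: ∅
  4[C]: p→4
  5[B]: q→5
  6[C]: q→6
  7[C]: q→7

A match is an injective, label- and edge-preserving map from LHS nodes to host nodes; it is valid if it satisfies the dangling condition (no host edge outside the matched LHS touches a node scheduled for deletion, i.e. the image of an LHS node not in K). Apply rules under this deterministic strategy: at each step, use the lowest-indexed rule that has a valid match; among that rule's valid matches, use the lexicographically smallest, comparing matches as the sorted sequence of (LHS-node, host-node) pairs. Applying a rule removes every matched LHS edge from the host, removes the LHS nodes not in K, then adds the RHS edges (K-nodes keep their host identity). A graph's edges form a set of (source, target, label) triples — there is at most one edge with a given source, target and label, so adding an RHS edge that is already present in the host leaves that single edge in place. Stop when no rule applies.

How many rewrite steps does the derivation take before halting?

Answer: 4

Derivation:
[0] host  ⇒  8 nodes, 7 edges  {0-r->2 1-p->3 2-q->1 4-p->4 5-q->5 6-q->6 7-q->7}
[1] R1 @ {0↦4, 1↦5}  ⇒  7 nodes, 6 edges  {0-r->2 1-p->3 2-q->1 4-q->4 6-q->6 7-q->7}
[2] R2 @ {0↦0, 1↦1, 2↦4}  ⇒  6 nodes, 5 edges  {0-r->2 1-p->3 2-q->1 6-q->6 7-q->7}
[3] R2 @ {0↦0, 1↦1, 2↦6}  ⇒  5 nodes, 4 edges  {0-r->2 1-p->3 2-q->1 7-q->7}
[4] R2 @ {0↦0, 1↦1, 2↦7}  ⇒  4 nodes, 3 edges  {0-r->2 1-p->3 2-q->1}
normal form: no rule applies after step 4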